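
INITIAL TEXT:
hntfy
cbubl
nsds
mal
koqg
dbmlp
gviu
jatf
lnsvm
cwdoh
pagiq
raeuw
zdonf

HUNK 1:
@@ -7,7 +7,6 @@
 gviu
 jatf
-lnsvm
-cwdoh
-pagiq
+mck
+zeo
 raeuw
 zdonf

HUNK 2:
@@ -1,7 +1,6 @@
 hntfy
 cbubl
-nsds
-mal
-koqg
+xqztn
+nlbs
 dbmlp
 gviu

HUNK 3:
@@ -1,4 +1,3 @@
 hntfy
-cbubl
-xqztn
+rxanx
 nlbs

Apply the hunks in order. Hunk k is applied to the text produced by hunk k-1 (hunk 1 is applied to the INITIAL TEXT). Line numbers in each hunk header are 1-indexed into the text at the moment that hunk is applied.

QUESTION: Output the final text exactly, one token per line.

Answer: hntfy
rxanx
nlbs
dbmlp
gviu
jatf
mck
zeo
raeuw
zdonf

Derivation:
Hunk 1: at line 7 remove [lnsvm,cwdoh,pagiq] add [mck,zeo] -> 12 lines: hntfy cbubl nsds mal koqg dbmlp gviu jatf mck zeo raeuw zdonf
Hunk 2: at line 1 remove [nsds,mal,koqg] add [xqztn,nlbs] -> 11 lines: hntfy cbubl xqztn nlbs dbmlp gviu jatf mck zeo raeuw zdonf
Hunk 3: at line 1 remove [cbubl,xqztn] add [rxanx] -> 10 lines: hntfy rxanx nlbs dbmlp gviu jatf mck zeo raeuw zdonf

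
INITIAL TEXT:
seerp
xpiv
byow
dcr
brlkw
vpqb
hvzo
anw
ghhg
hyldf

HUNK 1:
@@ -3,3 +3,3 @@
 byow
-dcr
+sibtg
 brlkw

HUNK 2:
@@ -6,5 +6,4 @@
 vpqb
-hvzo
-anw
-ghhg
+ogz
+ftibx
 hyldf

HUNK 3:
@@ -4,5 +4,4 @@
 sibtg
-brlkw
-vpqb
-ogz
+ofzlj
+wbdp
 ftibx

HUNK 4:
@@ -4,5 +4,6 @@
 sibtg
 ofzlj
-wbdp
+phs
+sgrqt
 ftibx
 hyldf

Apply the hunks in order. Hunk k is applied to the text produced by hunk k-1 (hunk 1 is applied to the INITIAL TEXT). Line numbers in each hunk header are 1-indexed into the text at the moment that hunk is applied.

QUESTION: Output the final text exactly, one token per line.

Hunk 1: at line 3 remove [dcr] add [sibtg] -> 10 lines: seerp xpiv byow sibtg brlkw vpqb hvzo anw ghhg hyldf
Hunk 2: at line 6 remove [hvzo,anw,ghhg] add [ogz,ftibx] -> 9 lines: seerp xpiv byow sibtg brlkw vpqb ogz ftibx hyldf
Hunk 3: at line 4 remove [brlkw,vpqb,ogz] add [ofzlj,wbdp] -> 8 lines: seerp xpiv byow sibtg ofzlj wbdp ftibx hyldf
Hunk 4: at line 4 remove [wbdp] add [phs,sgrqt] -> 9 lines: seerp xpiv byow sibtg ofzlj phs sgrqt ftibx hyldf

Answer: seerp
xpiv
byow
sibtg
ofzlj
phs
sgrqt
ftibx
hyldf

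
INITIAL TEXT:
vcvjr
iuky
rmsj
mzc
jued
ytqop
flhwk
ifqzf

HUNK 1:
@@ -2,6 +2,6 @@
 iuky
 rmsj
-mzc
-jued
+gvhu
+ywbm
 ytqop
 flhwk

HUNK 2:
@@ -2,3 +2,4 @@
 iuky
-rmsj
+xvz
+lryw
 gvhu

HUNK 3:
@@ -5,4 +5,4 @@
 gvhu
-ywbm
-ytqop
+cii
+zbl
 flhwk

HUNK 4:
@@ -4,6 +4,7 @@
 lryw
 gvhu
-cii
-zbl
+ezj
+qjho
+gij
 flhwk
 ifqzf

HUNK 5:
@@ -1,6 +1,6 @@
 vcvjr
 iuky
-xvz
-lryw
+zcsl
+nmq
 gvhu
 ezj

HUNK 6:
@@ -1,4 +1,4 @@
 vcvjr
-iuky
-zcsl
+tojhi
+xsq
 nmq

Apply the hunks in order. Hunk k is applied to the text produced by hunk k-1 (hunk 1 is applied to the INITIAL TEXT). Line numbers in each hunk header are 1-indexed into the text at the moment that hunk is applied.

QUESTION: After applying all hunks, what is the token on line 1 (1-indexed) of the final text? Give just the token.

Hunk 1: at line 2 remove [mzc,jued] add [gvhu,ywbm] -> 8 lines: vcvjr iuky rmsj gvhu ywbm ytqop flhwk ifqzf
Hunk 2: at line 2 remove [rmsj] add [xvz,lryw] -> 9 lines: vcvjr iuky xvz lryw gvhu ywbm ytqop flhwk ifqzf
Hunk 3: at line 5 remove [ywbm,ytqop] add [cii,zbl] -> 9 lines: vcvjr iuky xvz lryw gvhu cii zbl flhwk ifqzf
Hunk 4: at line 4 remove [cii,zbl] add [ezj,qjho,gij] -> 10 lines: vcvjr iuky xvz lryw gvhu ezj qjho gij flhwk ifqzf
Hunk 5: at line 1 remove [xvz,lryw] add [zcsl,nmq] -> 10 lines: vcvjr iuky zcsl nmq gvhu ezj qjho gij flhwk ifqzf
Hunk 6: at line 1 remove [iuky,zcsl] add [tojhi,xsq] -> 10 lines: vcvjr tojhi xsq nmq gvhu ezj qjho gij flhwk ifqzf
Final line 1: vcvjr

Answer: vcvjr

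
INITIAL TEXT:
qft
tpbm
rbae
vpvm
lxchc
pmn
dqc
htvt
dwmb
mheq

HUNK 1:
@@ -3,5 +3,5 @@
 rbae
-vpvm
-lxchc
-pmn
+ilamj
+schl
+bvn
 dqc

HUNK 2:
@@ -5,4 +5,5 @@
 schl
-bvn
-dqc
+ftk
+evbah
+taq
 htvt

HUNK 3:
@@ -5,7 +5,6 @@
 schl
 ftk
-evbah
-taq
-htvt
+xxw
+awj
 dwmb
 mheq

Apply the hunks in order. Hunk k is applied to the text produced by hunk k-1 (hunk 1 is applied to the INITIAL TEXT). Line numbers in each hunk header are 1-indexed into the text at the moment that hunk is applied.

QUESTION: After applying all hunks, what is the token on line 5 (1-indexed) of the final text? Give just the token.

Hunk 1: at line 3 remove [vpvm,lxchc,pmn] add [ilamj,schl,bvn] -> 10 lines: qft tpbm rbae ilamj schl bvn dqc htvt dwmb mheq
Hunk 2: at line 5 remove [bvn,dqc] add [ftk,evbah,taq] -> 11 lines: qft tpbm rbae ilamj schl ftk evbah taq htvt dwmb mheq
Hunk 3: at line 5 remove [evbah,taq,htvt] add [xxw,awj] -> 10 lines: qft tpbm rbae ilamj schl ftk xxw awj dwmb mheq
Final line 5: schl

Answer: schl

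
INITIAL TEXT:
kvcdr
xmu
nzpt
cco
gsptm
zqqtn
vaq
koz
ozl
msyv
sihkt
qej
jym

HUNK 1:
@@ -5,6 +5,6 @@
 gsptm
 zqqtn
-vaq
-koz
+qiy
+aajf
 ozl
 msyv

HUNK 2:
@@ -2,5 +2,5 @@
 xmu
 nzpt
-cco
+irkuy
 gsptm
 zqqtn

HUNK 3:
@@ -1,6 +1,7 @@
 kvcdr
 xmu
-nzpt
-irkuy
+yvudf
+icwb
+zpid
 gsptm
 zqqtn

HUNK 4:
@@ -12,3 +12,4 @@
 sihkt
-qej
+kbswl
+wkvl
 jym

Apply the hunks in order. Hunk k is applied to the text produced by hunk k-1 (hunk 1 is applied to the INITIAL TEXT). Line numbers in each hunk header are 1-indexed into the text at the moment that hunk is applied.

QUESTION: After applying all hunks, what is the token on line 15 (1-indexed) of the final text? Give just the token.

Answer: jym

Derivation:
Hunk 1: at line 5 remove [vaq,koz] add [qiy,aajf] -> 13 lines: kvcdr xmu nzpt cco gsptm zqqtn qiy aajf ozl msyv sihkt qej jym
Hunk 2: at line 2 remove [cco] add [irkuy] -> 13 lines: kvcdr xmu nzpt irkuy gsptm zqqtn qiy aajf ozl msyv sihkt qej jym
Hunk 3: at line 1 remove [nzpt,irkuy] add [yvudf,icwb,zpid] -> 14 lines: kvcdr xmu yvudf icwb zpid gsptm zqqtn qiy aajf ozl msyv sihkt qej jym
Hunk 4: at line 12 remove [qej] add [kbswl,wkvl] -> 15 lines: kvcdr xmu yvudf icwb zpid gsptm zqqtn qiy aajf ozl msyv sihkt kbswl wkvl jym
Final line 15: jym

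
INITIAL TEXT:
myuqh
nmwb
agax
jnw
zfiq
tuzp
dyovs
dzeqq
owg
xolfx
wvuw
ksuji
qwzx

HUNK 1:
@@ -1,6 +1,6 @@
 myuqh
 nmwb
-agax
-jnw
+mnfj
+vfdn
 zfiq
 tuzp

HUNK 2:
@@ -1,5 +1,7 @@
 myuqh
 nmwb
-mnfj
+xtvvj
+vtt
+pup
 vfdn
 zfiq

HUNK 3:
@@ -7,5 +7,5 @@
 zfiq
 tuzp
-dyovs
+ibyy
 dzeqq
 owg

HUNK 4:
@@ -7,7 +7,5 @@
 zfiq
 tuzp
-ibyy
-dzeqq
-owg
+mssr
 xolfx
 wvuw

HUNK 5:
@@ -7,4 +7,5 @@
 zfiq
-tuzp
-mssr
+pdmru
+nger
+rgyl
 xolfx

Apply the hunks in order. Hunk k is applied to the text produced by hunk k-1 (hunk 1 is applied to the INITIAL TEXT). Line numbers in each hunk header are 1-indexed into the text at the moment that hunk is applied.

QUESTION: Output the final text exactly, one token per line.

Hunk 1: at line 1 remove [agax,jnw] add [mnfj,vfdn] -> 13 lines: myuqh nmwb mnfj vfdn zfiq tuzp dyovs dzeqq owg xolfx wvuw ksuji qwzx
Hunk 2: at line 1 remove [mnfj] add [xtvvj,vtt,pup] -> 15 lines: myuqh nmwb xtvvj vtt pup vfdn zfiq tuzp dyovs dzeqq owg xolfx wvuw ksuji qwzx
Hunk 3: at line 7 remove [dyovs] add [ibyy] -> 15 lines: myuqh nmwb xtvvj vtt pup vfdn zfiq tuzp ibyy dzeqq owg xolfx wvuw ksuji qwzx
Hunk 4: at line 7 remove [ibyy,dzeqq,owg] add [mssr] -> 13 lines: myuqh nmwb xtvvj vtt pup vfdn zfiq tuzp mssr xolfx wvuw ksuji qwzx
Hunk 5: at line 7 remove [tuzp,mssr] add [pdmru,nger,rgyl] -> 14 lines: myuqh nmwb xtvvj vtt pup vfdn zfiq pdmru nger rgyl xolfx wvuw ksuji qwzx

Answer: myuqh
nmwb
xtvvj
vtt
pup
vfdn
zfiq
pdmru
nger
rgyl
xolfx
wvuw
ksuji
qwzx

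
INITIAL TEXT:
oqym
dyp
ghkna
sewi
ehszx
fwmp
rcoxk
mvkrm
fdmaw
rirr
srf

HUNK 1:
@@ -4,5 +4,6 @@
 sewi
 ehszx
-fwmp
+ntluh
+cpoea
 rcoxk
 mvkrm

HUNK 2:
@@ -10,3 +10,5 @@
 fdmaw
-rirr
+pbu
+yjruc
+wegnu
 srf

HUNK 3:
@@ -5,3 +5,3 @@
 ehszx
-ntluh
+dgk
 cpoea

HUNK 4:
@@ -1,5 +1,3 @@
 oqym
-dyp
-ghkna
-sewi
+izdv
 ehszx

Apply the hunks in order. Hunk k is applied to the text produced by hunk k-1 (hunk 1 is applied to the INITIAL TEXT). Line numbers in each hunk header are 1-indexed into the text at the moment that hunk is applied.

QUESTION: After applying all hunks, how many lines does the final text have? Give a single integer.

Hunk 1: at line 4 remove [fwmp] add [ntluh,cpoea] -> 12 lines: oqym dyp ghkna sewi ehszx ntluh cpoea rcoxk mvkrm fdmaw rirr srf
Hunk 2: at line 10 remove [rirr] add [pbu,yjruc,wegnu] -> 14 lines: oqym dyp ghkna sewi ehszx ntluh cpoea rcoxk mvkrm fdmaw pbu yjruc wegnu srf
Hunk 3: at line 5 remove [ntluh] add [dgk] -> 14 lines: oqym dyp ghkna sewi ehszx dgk cpoea rcoxk mvkrm fdmaw pbu yjruc wegnu srf
Hunk 4: at line 1 remove [dyp,ghkna,sewi] add [izdv] -> 12 lines: oqym izdv ehszx dgk cpoea rcoxk mvkrm fdmaw pbu yjruc wegnu srf
Final line count: 12

Answer: 12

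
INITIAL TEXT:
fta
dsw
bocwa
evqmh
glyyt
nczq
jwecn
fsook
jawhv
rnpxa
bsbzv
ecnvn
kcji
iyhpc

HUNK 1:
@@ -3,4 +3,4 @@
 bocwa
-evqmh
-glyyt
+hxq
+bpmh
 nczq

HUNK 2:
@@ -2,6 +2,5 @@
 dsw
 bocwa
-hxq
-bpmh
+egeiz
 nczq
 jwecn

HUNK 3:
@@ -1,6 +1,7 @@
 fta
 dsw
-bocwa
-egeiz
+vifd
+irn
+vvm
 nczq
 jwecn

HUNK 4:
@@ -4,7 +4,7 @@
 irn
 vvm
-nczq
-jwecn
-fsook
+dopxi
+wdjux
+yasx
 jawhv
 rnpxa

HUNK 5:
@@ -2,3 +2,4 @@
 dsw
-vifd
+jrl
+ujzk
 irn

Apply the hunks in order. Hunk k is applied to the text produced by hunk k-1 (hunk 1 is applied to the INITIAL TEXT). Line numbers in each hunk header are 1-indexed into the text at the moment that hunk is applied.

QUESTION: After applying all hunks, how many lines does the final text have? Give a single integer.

Answer: 15

Derivation:
Hunk 1: at line 3 remove [evqmh,glyyt] add [hxq,bpmh] -> 14 lines: fta dsw bocwa hxq bpmh nczq jwecn fsook jawhv rnpxa bsbzv ecnvn kcji iyhpc
Hunk 2: at line 2 remove [hxq,bpmh] add [egeiz] -> 13 lines: fta dsw bocwa egeiz nczq jwecn fsook jawhv rnpxa bsbzv ecnvn kcji iyhpc
Hunk 3: at line 1 remove [bocwa,egeiz] add [vifd,irn,vvm] -> 14 lines: fta dsw vifd irn vvm nczq jwecn fsook jawhv rnpxa bsbzv ecnvn kcji iyhpc
Hunk 4: at line 4 remove [nczq,jwecn,fsook] add [dopxi,wdjux,yasx] -> 14 lines: fta dsw vifd irn vvm dopxi wdjux yasx jawhv rnpxa bsbzv ecnvn kcji iyhpc
Hunk 5: at line 2 remove [vifd] add [jrl,ujzk] -> 15 lines: fta dsw jrl ujzk irn vvm dopxi wdjux yasx jawhv rnpxa bsbzv ecnvn kcji iyhpc
Final line count: 15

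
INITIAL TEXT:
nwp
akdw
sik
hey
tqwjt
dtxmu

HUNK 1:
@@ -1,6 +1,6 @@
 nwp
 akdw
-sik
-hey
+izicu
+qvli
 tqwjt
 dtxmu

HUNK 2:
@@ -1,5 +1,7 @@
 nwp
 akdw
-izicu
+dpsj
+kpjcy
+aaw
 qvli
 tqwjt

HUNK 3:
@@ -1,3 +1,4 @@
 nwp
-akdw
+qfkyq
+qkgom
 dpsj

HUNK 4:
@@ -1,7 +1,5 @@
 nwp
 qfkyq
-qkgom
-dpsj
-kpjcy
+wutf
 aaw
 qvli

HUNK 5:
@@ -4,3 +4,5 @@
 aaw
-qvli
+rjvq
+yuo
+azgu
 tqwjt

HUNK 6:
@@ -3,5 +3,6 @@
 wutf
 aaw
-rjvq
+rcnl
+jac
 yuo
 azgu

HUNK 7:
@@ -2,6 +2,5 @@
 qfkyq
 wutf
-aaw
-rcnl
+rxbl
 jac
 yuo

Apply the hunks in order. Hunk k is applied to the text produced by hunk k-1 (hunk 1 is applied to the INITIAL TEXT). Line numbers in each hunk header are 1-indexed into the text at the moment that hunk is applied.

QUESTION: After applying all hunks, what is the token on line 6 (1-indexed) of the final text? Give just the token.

Answer: yuo

Derivation:
Hunk 1: at line 1 remove [sik,hey] add [izicu,qvli] -> 6 lines: nwp akdw izicu qvli tqwjt dtxmu
Hunk 2: at line 1 remove [izicu] add [dpsj,kpjcy,aaw] -> 8 lines: nwp akdw dpsj kpjcy aaw qvli tqwjt dtxmu
Hunk 3: at line 1 remove [akdw] add [qfkyq,qkgom] -> 9 lines: nwp qfkyq qkgom dpsj kpjcy aaw qvli tqwjt dtxmu
Hunk 4: at line 1 remove [qkgom,dpsj,kpjcy] add [wutf] -> 7 lines: nwp qfkyq wutf aaw qvli tqwjt dtxmu
Hunk 5: at line 4 remove [qvli] add [rjvq,yuo,azgu] -> 9 lines: nwp qfkyq wutf aaw rjvq yuo azgu tqwjt dtxmu
Hunk 6: at line 3 remove [rjvq] add [rcnl,jac] -> 10 lines: nwp qfkyq wutf aaw rcnl jac yuo azgu tqwjt dtxmu
Hunk 7: at line 2 remove [aaw,rcnl] add [rxbl] -> 9 lines: nwp qfkyq wutf rxbl jac yuo azgu tqwjt dtxmu
Final line 6: yuo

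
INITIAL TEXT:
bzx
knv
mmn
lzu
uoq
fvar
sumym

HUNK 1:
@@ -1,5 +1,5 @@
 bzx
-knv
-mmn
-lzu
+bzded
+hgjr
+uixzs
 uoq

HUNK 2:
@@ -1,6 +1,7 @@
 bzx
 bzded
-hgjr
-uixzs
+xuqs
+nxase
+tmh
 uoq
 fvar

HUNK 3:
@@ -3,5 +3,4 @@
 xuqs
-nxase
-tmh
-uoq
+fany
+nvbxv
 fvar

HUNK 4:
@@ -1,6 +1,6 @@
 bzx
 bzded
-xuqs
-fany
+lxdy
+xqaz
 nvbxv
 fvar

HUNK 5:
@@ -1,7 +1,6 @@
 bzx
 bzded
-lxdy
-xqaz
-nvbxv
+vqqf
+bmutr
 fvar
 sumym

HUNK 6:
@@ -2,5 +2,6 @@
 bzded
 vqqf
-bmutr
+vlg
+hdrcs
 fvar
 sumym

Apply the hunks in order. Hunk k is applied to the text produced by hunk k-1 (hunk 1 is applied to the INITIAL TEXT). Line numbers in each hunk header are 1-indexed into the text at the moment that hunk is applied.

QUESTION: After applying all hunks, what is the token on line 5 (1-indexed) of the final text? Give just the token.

Hunk 1: at line 1 remove [knv,mmn,lzu] add [bzded,hgjr,uixzs] -> 7 lines: bzx bzded hgjr uixzs uoq fvar sumym
Hunk 2: at line 1 remove [hgjr,uixzs] add [xuqs,nxase,tmh] -> 8 lines: bzx bzded xuqs nxase tmh uoq fvar sumym
Hunk 3: at line 3 remove [nxase,tmh,uoq] add [fany,nvbxv] -> 7 lines: bzx bzded xuqs fany nvbxv fvar sumym
Hunk 4: at line 1 remove [xuqs,fany] add [lxdy,xqaz] -> 7 lines: bzx bzded lxdy xqaz nvbxv fvar sumym
Hunk 5: at line 1 remove [lxdy,xqaz,nvbxv] add [vqqf,bmutr] -> 6 lines: bzx bzded vqqf bmutr fvar sumym
Hunk 6: at line 2 remove [bmutr] add [vlg,hdrcs] -> 7 lines: bzx bzded vqqf vlg hdrcs fvar sumym
Final line 5: hdrcs

Answer: hdrcs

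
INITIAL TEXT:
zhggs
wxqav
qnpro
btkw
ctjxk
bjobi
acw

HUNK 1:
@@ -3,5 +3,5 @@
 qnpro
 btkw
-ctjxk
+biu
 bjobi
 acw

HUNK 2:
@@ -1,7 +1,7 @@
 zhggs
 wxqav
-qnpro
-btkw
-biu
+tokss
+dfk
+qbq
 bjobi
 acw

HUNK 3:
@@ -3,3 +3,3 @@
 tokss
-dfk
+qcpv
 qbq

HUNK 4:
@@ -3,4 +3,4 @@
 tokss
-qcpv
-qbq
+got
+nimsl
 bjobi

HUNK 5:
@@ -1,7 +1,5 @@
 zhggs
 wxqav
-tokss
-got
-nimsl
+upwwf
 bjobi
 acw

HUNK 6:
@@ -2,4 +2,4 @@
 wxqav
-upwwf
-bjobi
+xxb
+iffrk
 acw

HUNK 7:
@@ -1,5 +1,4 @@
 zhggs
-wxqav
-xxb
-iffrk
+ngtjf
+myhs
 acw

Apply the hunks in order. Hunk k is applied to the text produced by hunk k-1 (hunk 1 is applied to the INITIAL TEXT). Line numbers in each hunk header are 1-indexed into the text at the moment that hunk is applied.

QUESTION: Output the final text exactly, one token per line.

Hunk 1: at line 3 remove [ctjxk] add [biu] -> 7 lines: zhggs wxqav qnpro btkw biu bjobi acw
Hunk 2: at line 1 remove [qnpro,btkw,biu] add [tokss,dfk,qbq] -> 7 lines: zhggs wxqav tokss dfk qbq bjobi acw
Hunk 3: at line 3 remove [dfk] add [qcpv] -> 7 lines: zhggs wxqav tokss qcpv qbq bjobi acw
Hunk 4: at line 3 remove [qcpv,qbq] add [got,nimsl] -> 7 lines: zhggs wxqav tokss got nimsl bjobi acw
Hunk 5: at line 1 remove [tokss,got,nimsl] add [upwwf] -> 5 lines: zhggs wxqav upwwf bjobi acw
Hunk 6: at line 2 remove [upwwf,bjobi] add [xxb,iffrk] -> 5 lines: zhggs wxqav xxb iffrk acw
Hunk 7: at line 1 remove [wxqav,xxb,iffrk] add [ngtjf,myhs] -> 4 lines: zhggs ngtjf myhs acw

Answer: zhggs
ngtjf
myhs
acw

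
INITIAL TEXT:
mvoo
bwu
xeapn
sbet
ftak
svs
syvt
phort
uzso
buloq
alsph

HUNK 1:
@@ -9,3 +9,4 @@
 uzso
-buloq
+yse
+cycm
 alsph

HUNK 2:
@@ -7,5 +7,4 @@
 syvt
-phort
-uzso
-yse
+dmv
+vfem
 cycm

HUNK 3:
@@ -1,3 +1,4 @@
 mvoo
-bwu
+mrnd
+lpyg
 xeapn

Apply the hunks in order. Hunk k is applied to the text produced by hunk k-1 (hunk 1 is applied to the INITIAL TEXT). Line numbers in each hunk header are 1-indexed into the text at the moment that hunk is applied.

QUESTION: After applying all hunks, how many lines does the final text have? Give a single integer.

Answer: 12

Derivation:
Hunk 1: at line 9 remove [buloq] add [yse,cycm] -> 12 lines: mvoo bwu xeapn sbet ftak svs syvt phort uzso yse cycm alsph
Hunk 2: at line 7 remove [phort,uzso,yse] add [dmv,vfem] -> 11 lines: mvoo bwu xeapn sbet ftak svs syvt dmv vfem cycm alsph
Hunk 3: at line 1 remove [bwu] add [mrnd,lpyg] -> 12 lines: mvoo mrnd lpyg xeapn sbet ftak svs syvt dmv vfem cycm alsph
Final line count: 12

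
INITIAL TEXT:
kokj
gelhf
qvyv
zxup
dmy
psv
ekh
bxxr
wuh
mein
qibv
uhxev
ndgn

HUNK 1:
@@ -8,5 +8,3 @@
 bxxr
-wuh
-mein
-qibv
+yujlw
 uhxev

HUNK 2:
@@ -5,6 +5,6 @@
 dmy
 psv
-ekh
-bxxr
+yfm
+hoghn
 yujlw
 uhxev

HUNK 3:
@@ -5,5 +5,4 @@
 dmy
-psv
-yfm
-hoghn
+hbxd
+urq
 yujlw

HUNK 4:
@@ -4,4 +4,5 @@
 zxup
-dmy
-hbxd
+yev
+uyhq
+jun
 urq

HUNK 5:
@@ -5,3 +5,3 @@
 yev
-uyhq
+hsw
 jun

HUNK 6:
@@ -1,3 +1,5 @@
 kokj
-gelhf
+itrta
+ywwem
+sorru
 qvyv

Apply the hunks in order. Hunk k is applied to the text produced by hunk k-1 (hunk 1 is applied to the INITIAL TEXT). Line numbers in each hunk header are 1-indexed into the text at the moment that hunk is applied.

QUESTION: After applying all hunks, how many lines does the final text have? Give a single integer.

Answer: 13

Derivation:
Hunk 1: at line 8 remove [wuh,mein,qibv] add [yujlw] -> 11 lines: kokj gelhf qvyv zxup dmy psv ekh bxxr yujlw uhxev ndgn
Hunk 2: at line 5 remove [ekh,bxxr] add [yfm,hoghn] -> 11 lines: kokj gelhf qvyv zxup dmy psv yfm hoghn yujlw uhxev ndgn
Hunk 3: at line 5 remove [psv,yfm,hoghn] add [hbxd,urq] -> 10 lines: kokj gelhf qvyv zxup dmy hbxd urq yujlw uhxev ndgn
Hunk 4: at line 4 remove [dmy,hbxd] add [yev,uyhq,jun] -> 11 lines: kokj gelhf qvyv zxup yev uyhq jun urq yujlw uhxev ndgn
Hunk 5: at line 5 remove [uyhq] add [hsw] -> 11 lines: kokj gelhf qvyv zxup yev hsw jun urq yujlw uhxev ndgn
Hunk 6: at line 1 remove [gelhf] add [itrta,ywwem,sorru] -> 13 lines: kokj itrta ywwem sorru qvyv zxup yev hsw jun urq yujlw uhxev ndgn
Final line count: 13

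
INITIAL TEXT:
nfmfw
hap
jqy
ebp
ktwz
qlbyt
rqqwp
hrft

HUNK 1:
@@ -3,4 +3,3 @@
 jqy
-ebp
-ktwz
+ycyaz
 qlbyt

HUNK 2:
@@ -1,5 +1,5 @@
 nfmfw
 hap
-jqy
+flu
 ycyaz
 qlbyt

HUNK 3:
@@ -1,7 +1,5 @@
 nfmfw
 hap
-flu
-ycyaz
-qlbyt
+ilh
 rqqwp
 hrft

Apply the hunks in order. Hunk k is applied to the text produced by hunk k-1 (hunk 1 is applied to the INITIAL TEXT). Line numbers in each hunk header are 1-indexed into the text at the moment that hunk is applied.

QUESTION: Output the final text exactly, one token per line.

Answer: nfmfw
hap
ilh
rqqwp
hrft

Derivation:
Hunk 1: at line 3 remove [ebp,ktwz] add [ycyaz] -> 7 lines: nfmfw hap jqy ycyaz qlbyt rqqwp hrft
Hunk 2: at line 1 remove [jqy] add [flu] -> 7 lines: nfmfw hap flu ycyaz qlbyt rqqwp hrft
Hunk 3: at line 1 remove [flu,ycyaz,qlbyt] add [ilh] -> 5 lines: nfmfw hap ilh rqqwp hrft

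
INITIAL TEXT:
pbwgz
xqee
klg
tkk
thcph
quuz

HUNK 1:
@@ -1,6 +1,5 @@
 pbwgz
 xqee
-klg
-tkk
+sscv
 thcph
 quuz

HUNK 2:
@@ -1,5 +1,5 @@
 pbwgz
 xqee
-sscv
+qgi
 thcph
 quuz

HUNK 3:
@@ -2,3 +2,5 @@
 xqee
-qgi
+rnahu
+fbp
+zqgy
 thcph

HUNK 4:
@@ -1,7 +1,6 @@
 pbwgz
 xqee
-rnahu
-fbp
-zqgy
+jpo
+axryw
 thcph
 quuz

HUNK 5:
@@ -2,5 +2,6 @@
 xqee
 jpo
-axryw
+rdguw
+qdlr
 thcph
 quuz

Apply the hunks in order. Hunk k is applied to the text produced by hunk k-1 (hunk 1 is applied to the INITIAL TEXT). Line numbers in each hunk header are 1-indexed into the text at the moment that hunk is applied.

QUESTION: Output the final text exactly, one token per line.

Answer: pbwgz
xqee
jpo
rdguw
qdlr
thcph
quuz

Derivation:
Hunk 1: at line 1 remove [klg,tkk] add [sscv] -> 5 lines: pbwgz xqee sscv thcph quuz
Hunk 2: at line 1 remove [sscv] add [qgi] -> 5 lines: pbwgz xqee qgi thcph quuz
Hunk 3: at line 2 remove [qgi] add [rnahu,fbp,zqgy] -> 7 lines: pbwgz xqee rnahu fbp zqgy thcph quuz
Hunk 4: at line 1 remove [rnahu,fbp,zqgy] add [jpo,axryw] -> 6 lines: pbwgz xqee jpo axryw thcph quuz
Hunk 5: at line 2 remove [axryw] add [rdguw,qdlr] -> 7 lines: pbwgz xqee jpo rdguw qdlr thcph quuz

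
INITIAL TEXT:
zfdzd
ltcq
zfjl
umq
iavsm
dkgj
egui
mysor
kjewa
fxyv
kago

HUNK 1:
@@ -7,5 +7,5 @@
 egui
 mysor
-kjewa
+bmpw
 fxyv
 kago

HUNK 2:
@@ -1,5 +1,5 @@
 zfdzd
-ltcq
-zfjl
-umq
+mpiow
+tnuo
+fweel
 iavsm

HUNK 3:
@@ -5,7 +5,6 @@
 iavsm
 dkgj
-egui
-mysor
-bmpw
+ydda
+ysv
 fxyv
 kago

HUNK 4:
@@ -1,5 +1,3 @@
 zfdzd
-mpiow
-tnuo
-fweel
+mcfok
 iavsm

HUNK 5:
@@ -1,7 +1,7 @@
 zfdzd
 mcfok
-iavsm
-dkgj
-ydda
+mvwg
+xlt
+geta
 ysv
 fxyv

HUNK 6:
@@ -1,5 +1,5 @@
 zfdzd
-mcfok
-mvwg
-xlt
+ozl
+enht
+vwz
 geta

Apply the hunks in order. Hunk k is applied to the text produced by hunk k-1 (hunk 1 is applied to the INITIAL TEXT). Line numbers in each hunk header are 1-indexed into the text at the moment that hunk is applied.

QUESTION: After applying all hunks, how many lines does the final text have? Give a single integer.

Answer: 8

Derivation:
Hunk 1: at line 7 remove [kjewa] add [bmpw] -> 11 lines: zfdzd ltcq zfjl umq iavsm dkgj egui mysor bmpw fxyv kago
Hunk 2: at line 1 remove [ltcq,zfjl,umq] add [mpiow,tnuo,fweel] -> 11 lines: zfdzd mpiow tnuo fweel iavsm dkgj egui mysor bmpw fxyv kago
Hunk 3: at line 5 remove [egui,mysor,bmpw] add [ydda,ysv] -> 10 lines: zfdzd mpiow tnuo fweel iavsm dkgj ydda ysv fxyv kago
Hunk 4: at line 1 remove [mpiow,tnuo,fweel] add [mcfok] -> 8 lines: zfdzd mcfok iavsm dkgj ydda ysv fxyv kago
Hunk 5: at line 1 remove [iavsm,dkgj,ydda] add [mvwg,xlt,geta] -> 8 lines: zfdzd mcfok mvwg xlt geta ysv fxyv kago
Hunk 6: at line 1 remove [mcfok,mvwg,xlt] add [ozl,enht,vwz] -> 8 lines: zfdzd ozl enht vwz geta ysv fxyv kago
Final line count: 8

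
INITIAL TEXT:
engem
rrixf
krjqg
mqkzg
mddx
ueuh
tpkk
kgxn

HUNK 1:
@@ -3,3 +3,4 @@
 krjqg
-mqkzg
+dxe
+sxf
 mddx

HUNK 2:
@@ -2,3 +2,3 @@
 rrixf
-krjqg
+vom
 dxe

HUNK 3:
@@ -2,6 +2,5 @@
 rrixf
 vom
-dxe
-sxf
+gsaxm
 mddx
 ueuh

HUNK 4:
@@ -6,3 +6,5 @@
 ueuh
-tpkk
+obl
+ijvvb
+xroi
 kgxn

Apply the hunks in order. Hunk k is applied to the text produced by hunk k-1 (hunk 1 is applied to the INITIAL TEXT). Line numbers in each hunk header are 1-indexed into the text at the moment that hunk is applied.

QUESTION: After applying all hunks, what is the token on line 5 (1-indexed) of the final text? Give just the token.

Answer: mddx

Derivation:
Hunk 1: at line 3 remove [mqkzg] add [dxe,sxf] -> 9 lines: engem rrixf krjqg dxe sxf mddx ueuh tpkk kgxn
Hunk 2: at line 2 remove [krjqg] add [vom] -> 9 lines: engem rrixf vom dxe sxf mddx ueuh tpkk kgxn
Hunk 3: at line 2 remove [dxe,sxf] add [gsaxm] -> 8 lines: engem rrixf vom gsaxm mddx ueuh tpkk kgxn
Hunk 4: at line 6 remove [tpkk] add [obl,ijvvb,xroi] -> 10 lines: engem rrixf vom gsaxm mddx ueuh obl ijvvb xroi kgxn
Final line 5: mddx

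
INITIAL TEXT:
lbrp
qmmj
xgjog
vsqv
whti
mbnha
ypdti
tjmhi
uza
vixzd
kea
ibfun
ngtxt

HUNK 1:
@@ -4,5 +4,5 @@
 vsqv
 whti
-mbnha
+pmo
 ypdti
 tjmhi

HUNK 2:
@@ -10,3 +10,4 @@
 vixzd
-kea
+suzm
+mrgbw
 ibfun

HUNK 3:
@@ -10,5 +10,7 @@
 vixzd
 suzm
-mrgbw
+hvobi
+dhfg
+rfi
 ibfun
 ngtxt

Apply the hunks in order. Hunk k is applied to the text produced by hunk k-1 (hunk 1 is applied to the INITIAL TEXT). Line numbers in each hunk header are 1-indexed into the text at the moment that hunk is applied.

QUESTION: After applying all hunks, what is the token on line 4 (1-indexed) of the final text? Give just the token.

Answer: vsqv

Derivation:
Hunk 1: at line 4 remove [mbnha] add [pmo] -> 13 lines: lbrp qmmj xgjog vsqv whti pmo ypdti tjmhi uza vixzd kea ibfun ngtxt
Hunk 2: at line 10 remove [kea] add [suzm,mrgbw] -> 14 lines: lbrp qmmj xgjog vsqv whti pmo ypdti tjmhi uza vixzd suzm mrgbw ibfun ngtxt
Hunk 3: at line 10 remove [mrgbw] add [hvobi,dhfg,rfi] -> 16 lines: lbrp qmmj xgjog vsqv whti pmo ypdti tjmhi uza vixzd suzm hvobi dhfg rfi ibfun ngtxt
Final line 4: vsqv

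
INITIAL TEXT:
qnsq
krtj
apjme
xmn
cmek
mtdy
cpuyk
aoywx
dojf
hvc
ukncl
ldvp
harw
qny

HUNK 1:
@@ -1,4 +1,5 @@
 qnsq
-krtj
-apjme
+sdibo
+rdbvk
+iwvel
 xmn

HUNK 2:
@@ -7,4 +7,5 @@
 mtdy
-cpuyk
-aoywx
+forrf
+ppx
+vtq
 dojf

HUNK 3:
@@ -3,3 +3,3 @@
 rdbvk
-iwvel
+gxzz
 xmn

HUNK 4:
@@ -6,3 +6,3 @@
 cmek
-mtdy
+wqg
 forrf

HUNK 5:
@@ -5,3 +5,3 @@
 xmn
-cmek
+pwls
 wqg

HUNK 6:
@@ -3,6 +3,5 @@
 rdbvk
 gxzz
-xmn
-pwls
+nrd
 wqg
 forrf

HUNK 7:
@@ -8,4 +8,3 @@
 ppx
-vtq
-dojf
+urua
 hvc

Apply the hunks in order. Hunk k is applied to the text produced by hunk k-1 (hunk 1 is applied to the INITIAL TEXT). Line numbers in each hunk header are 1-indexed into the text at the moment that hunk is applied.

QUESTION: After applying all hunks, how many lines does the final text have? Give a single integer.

Hunk 1: at line 1 remove [krtj,apjme] add [sdibo,rdbvk,iwvel] -> 15 lines: qnsq sdibo rdbvk iwvel xmn cmek mtdy cpuyk aoywx dojf hvc ukncl ldvp harw qny
Hunk 2: at line 7 remove [cpuyk,aoywx] add [forrf,ppx,vtq] -> 16 lines: qnsq sdibo rdbvk iwvel xmn cmek mtdy forrf ppx vtq dojf hvc ukncl ldvp harw qny
Hunk 3: at line 3 remove [iwvel] add [gxzz] -> 16 lines: qnsq sdibo rdbvk gxzz xmn cmek mtdy forrf ppx vtq dojf hvc ukncl ldvp harw qny
Hunk 4: at line 6 remove [mtdy] add [wqg] -> 16 lines: qnsq sdibo rdbvk gxzz xmn cmek wqg forrf ppx vtq dojf hvc ukncl ldvp harw qny
Hunk 5: at line 5 remove [cmek] add [pwls] -> 16 lines: qnsq sdibo rdbvk gxzz xmn pwls wqg forrf ppx vtq dojf hvc ukncl ldvp harw qny
Hunk 6: at line 3 remove [xmn,pwls] add [nrd] -> 15 lines: qnsq sdibo rdbvk gxzz nrd wqg forrf ppx vtq dojf hvc ukncl ldvp harw qny
Hunk 7: at line 8 remove [vtq,dojf] add [urua] -> 14 lines: qnsq sdibo rdbvk gxzz nrd wqg forrf ppx urua hvc ukncl ldvp harw qny
Final line count: 14

Answer: 14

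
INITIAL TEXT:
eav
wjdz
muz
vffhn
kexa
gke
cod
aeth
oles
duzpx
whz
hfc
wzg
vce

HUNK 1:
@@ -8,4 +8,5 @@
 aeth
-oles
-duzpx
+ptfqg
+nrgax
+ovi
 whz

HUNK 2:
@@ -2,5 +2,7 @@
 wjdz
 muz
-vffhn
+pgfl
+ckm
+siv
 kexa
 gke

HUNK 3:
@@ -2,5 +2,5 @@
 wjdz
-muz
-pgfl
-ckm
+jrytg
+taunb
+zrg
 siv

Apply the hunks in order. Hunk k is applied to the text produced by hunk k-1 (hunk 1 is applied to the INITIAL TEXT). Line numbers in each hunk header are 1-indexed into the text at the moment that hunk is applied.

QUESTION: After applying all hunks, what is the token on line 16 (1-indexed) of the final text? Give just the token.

Answer: wzg

Derivation:
Hunk 1: at line 8 remove [oles,duzpx] add [ptfqg,nrgax,ovi] -> 15 lines: eav wjdz muz vffhn kexa gke cod aeth ptfqg nrgax ovi whz hfc wzg vce
Hunk 2: at line 2 remove [vffhn] add [pgfl,ckm,siv] -> 17 lines: eav wjdz muz pgfl ckm siv kexa gke cod aeth ptfqg nrgax ovi whz hfc wzg vce
Hunk 3: at line 2 remove [muz,pgfl,ckm] add [jrytg,taunb,zrg] -> 17 lines: eav wjdz jrytg taunb zrg siv kexa gke cod aeth ptfqg nrgax ovi whz hfc wzg vce
Final line 16: wzg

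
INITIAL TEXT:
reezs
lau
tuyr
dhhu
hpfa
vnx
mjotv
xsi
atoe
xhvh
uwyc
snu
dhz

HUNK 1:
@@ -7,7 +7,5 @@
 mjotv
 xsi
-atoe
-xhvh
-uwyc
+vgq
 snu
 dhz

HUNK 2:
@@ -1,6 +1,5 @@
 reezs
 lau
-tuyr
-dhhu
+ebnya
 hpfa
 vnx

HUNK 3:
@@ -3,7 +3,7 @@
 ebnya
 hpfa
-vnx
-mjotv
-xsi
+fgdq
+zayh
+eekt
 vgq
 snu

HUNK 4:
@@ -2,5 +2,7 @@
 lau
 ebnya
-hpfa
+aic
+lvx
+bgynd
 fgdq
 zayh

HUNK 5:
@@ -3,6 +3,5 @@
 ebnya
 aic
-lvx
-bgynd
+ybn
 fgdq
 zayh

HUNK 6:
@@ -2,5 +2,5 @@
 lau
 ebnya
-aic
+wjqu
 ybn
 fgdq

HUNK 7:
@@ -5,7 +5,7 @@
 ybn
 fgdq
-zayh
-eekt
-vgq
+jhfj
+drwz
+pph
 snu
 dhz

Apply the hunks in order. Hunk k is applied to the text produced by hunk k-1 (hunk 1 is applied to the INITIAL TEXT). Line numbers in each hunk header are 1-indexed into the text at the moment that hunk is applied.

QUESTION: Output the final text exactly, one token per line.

Hunk 1: at line 7 remove [atoe,xhvh,uwyc] add [vgq] -> 11 lines: reezs lau tuyr dhhu hpfa vnx mjotv xsi vgq snu dhz
Hunk 2: at line 1 remove [tuyr,dhhu] add [ebnya] -> 10 lines: reezs lau ebnya hpfa vnx mjotv xsi vgq snu dhz
Hunk 3: at line 3 remove [vnx,mjotv,xsi] add [fgdq,zayh,eekt] -> 10 lines: reezs lau ebnya hpfa fgdq zayh eekt vgq snu dhz
Hunk 4: at line 2 remove [hpfa] add [aic,lvx,bgynd] -> 12 lines: reezs lau ebnya aic lvx bgynd fgdq zayh eekt vgq snu dhz
Hunk 5: at line 3 remove [lvx,bgynd] add [ybn] -> 11 lines: reezs lau ebnya aic ybn fgdq zayh eekt vgq snu dhz
Hunk 6: at line 2 remove [aic] add [wjqu] -> 11 lines: reezs lau ebnya wjqu ybn fgdq zayh eekt vgq snu dhz
Hunk 7: at line 5 remove [zayh,eekt,vgq] add [jhfj,drwz,pph] -> 11 lines: reezs lau ebnya wjqu ybn fgdq jhfj drwz pph snu dhz

Answer: reezs
lau
ebnya
wjqu
ybn
fgdq
jhfj
drwz
pph
snu
dhz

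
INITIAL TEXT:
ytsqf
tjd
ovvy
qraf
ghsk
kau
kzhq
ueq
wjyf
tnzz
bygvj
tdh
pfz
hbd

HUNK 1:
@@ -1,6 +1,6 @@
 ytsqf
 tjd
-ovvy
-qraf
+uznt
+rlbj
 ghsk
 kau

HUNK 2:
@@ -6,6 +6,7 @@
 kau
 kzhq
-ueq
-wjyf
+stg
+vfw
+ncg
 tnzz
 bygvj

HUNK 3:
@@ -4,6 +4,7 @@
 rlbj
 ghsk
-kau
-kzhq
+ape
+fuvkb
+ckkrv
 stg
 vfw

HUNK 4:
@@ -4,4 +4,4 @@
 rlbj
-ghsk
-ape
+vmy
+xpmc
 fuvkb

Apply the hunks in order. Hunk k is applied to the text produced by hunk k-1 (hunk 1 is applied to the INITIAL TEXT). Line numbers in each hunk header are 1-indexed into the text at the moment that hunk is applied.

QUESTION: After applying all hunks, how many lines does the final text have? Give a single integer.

Answer: 16

Derivation:
Hunk 1: at line 1 remove [ovvy,qraf] add [uznt,rlbj] -> 14 lines: ytsqf tjd uznt rlbj ghsk kau kzhq ueq wjyf tnzz bygvj tdh pfz hbd
Hunk 2: at line 6 remove [ueq,wjyf] add [stg,vfw,ncg] -> 15 lines: ytsqf tjd uznt rlbj ghsk kau kzhq stg vfw ncg tnzz bygvj tdh pfz hbd
Hunk 3: at line 4 remove [kau,kzhq] add [ape,fuvkb,ckkrv] -> 16 lines: ytsqf tjd uznt rlbj ghsk ape fuvkb ckkrv stg vfw ncg tnzz bygvj tdh pfz hbd
Hunk 4: at line 4 remove [ghsk,ape] add [vmy,xpmc] -> 16 lines: ytsqf tjd uznt rlbj vmy xpmc fuvkb ckkrv stg vfw ncg tnzz bygvj tdh pfz hbd
Final line count: 16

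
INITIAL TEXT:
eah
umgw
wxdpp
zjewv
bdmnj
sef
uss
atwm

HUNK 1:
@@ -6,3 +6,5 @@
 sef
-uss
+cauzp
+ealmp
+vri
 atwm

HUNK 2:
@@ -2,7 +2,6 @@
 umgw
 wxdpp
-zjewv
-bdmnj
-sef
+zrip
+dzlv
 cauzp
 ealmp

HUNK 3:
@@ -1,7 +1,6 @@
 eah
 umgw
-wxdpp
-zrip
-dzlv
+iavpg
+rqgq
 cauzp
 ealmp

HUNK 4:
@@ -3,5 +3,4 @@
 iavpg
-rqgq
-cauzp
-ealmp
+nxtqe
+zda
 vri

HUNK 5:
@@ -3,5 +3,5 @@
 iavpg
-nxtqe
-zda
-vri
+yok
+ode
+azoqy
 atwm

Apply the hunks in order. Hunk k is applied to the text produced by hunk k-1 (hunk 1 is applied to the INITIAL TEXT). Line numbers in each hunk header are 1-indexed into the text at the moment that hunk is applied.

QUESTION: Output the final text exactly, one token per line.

Answer: eah
umgw
iavpg
yok
ode
azoqy
atwm

Derivation:
Hunk 1: at line 6 remove [uss] add [cauzp,ealmp,vri] -> 10 lines: eah umgw wxdpp zjewv bdmnj sef cauzp ealmp vri atwm
Hunk 2: at line 2 remove [zjewv,bdmnj,sef] add [zrip,dzlv] -> 9 lines: eah umgw wxdpp zrip dzlv cauzp ealmp vri atwm
Hunk 3: at line 1 remove [wxdpp,zrip,dzlv] add [iavpg,rqgq] -> 8 lines: eah umgw iavpg rqgq cauzp ealmp vri atwm
Hunk 4: at line 3 remove [rqgq,cauzp,ealmp] add [nxtqe,zda] -> 7 lines: eah umgw iavpg nxtqe zda vri atwm
Hunk 5: at line 3 remove [nxtqe,zda,vri] add [yok,ode,azoqy] -> 7 lines: eah umgw iavpg yok ode azoqy atwm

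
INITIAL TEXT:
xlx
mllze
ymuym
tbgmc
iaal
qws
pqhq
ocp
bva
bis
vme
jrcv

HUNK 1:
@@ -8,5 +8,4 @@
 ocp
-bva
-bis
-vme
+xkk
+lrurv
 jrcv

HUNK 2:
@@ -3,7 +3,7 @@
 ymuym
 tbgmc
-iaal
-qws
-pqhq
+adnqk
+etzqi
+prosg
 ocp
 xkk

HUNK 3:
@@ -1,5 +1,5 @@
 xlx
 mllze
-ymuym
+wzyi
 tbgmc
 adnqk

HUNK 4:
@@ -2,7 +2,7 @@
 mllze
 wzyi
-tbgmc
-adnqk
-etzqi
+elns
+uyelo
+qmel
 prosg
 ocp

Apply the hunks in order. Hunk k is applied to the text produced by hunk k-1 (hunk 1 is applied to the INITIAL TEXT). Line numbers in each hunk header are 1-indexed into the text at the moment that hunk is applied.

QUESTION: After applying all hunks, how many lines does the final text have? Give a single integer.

Hunk 1: at line 8 remove [bva,bis,vme] add [xkk,lrurv] -> 11 lines: xlx mllze ymuym tbgmc iaal qws pqhq ocp xkk lrurv jrcv
Hunk 2: at line 3 remove [iaal,qws,pqhq] add [adnqk,etzqi,prosg] -> 11 lines: xlx mllze ymuym tbgmc adnqk etzqi prosg ocp xkk lrurv jrcv
Hunk 3: at line 1 remove [ymuym] add [wzyi] -> 11 lines: xlx mllze wzyi tbgmc adnqk etzqi prosg ocp xkk lrurv jrcv
Hunk 4: at line 2 remove [tbgmc,adnqk,etzqi] add [elns,uyelo,qmel] -> 11 lines: xlx mllze wzyi elns uyelo qmel prosg ocp xkk lrurv jrcv
Final line count: 11

Answer: 11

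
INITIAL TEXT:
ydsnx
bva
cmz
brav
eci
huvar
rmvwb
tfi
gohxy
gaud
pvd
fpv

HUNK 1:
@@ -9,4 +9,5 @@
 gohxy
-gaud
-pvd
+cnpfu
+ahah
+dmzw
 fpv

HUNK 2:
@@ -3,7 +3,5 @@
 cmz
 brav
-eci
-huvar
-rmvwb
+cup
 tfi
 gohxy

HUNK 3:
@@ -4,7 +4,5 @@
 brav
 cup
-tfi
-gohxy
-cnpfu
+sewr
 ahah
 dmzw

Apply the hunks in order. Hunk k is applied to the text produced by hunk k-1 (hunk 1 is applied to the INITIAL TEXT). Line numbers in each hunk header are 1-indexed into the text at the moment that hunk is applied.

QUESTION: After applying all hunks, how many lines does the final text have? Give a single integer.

Hunk 1: at line 9 remove [gaud,pvd] add [cnpfu,ahah,dmzw] -> 13 lines: ydsnx bva cmz brav eci huvar rmvwb tfi gohxy cnpfu ahah dmzw fpv
Hunk 2: at line 3 remove [eci,huvar,rmvwb] add [cup] -> 11 lines: ydsnx bva cmz brav cup tfi gohxy cnpfu ahah dmzw fpv
Hunk 3: at line 4 remove [tfi,gohxy,cnpfu] add [sewr] -> 9 lines: ydsnx bva cmz brav cup sewr ahah dmzw fpv
Final line count: 9

Answer: 9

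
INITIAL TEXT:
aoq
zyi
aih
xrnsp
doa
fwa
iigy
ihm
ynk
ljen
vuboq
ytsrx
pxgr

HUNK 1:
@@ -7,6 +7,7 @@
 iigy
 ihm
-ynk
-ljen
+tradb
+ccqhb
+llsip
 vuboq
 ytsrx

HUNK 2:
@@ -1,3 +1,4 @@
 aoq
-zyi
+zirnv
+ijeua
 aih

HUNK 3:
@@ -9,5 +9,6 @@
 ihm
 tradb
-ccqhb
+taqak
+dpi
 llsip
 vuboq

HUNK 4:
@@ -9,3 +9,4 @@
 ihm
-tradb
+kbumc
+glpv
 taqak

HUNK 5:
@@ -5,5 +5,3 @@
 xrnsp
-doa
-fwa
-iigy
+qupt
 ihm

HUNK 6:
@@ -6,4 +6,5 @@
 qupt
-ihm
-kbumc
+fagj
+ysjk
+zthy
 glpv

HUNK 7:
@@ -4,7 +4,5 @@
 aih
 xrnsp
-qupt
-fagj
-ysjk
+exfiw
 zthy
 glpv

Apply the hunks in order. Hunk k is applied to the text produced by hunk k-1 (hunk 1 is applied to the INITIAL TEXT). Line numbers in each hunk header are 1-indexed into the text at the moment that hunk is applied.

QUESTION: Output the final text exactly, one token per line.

Answer: aoq
zirnv
ijeua
aih
xrnsp
exfiw
zthy
glpv
taqak
dpi
llsip
vuboq
ytsrx
pxgr

Derivation:
Hunk 1: at line 7 remove [ynk,ljen] add [tradb,ccqhb,llsip] -> 14 lines: aoq zyi aih xrnsp doa fwa iigy ihm tradb ccqhb llsip vuboq ytsrx pxgr
Hunk 2: at line 1 remove [zyi] add [zirnv,ijeua] -> 15 lines: aoq zirnv ijeua aih xrnsp doa fwa iigy ihm tradb ccqhb llsip vuboq ytsrx pxgr
Hunk 3: at line 9 remove [ccqhb] add [taqak,dpi] -> 16 lines: aoq zirnv ijeua aih xrnsp doa fwa iigy ihm tradb taqak dpi llsip vuboq ytsrx pxgr
Hunk 4: at line 9 remove [tradb] add [kbumc,glpv] -> 17 lines: aoq zirnv ijeua aih xrnsp doa fwa iigy ihm kbumc glpv taqak dpi llsip vuboq ytsrx pxgr
Hunk 5: at line 5 remove [doa,fwa,iigy] add [qupt] -> 15 lines: aoq zirnv ijeua aih xrnsp qupt ihm kbumc glpv taqak dpi llsip vuboq ytsrx pxgr
Hunk 6: at line 6 remove [ihm,kbumc] add [fagj,ysjk,zthy] -> 16 lines: aoq zirnv ijeua aih xrnsp qupt fagj ysjk zthy glpv taqak dpi llsip vuboq ytsrx pxgr
Hunk 7: at line 4 remove [qupt,fagj,ysjk] add [exfiw] -> 14 lines: aoq zirnv ijeua aih xrnsp exfiw zthy glpv taqak dpi llsip vuboq ytsrx pxgr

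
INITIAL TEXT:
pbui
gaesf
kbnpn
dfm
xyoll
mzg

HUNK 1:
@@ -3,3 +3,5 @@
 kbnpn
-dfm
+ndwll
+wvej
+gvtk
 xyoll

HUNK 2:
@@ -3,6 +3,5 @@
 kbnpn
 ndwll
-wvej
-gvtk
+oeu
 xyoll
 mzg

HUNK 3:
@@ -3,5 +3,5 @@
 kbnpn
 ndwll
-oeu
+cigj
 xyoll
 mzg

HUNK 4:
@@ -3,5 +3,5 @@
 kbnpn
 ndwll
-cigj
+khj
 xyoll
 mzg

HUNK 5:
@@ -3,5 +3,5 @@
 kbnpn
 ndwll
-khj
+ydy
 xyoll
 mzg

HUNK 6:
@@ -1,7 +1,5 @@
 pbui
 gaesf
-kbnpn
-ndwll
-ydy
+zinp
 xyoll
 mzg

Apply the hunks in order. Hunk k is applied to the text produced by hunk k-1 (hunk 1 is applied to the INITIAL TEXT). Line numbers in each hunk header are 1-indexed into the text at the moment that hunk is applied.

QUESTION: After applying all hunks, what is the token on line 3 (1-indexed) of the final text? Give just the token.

Answer: zinp

Derivation:
Hunk 1: at line 3 remove [dfm] add [ndwll,wvej,gvtk] -> 8 lines: pbui gaesf kbnpn ndwll wvej gvtk xyoll mzg
Hunk 2: at line 3 remove [wvej,gvtk] add [oeu] -> 7 lines: pbui gaesf kbnpn ndwll oeu xyoll mzg
Hunk 3: at line 3 remove [oeu] add [cigj] -> 7 lines: pbui gaesf kbnpn ndwll cigj xyoll mzg
Hunk 4: at line 3 remove [cigj] add [khj] -> 7 lines: pbui gaesf kbnpn ndwll khj xyoll mzg
Hunk 5: at line 3 remove [khj] add [ydy] -> 7 lines: pbui gaesf kbnpn ndwll ydy xyoll mzg
Hunk 6: at line 1 remove [kbnpn,ndwll,ydy] add [zinp] -> 5 lines: pbui gaesf zinp xyoll mzg
Final line 3: zinp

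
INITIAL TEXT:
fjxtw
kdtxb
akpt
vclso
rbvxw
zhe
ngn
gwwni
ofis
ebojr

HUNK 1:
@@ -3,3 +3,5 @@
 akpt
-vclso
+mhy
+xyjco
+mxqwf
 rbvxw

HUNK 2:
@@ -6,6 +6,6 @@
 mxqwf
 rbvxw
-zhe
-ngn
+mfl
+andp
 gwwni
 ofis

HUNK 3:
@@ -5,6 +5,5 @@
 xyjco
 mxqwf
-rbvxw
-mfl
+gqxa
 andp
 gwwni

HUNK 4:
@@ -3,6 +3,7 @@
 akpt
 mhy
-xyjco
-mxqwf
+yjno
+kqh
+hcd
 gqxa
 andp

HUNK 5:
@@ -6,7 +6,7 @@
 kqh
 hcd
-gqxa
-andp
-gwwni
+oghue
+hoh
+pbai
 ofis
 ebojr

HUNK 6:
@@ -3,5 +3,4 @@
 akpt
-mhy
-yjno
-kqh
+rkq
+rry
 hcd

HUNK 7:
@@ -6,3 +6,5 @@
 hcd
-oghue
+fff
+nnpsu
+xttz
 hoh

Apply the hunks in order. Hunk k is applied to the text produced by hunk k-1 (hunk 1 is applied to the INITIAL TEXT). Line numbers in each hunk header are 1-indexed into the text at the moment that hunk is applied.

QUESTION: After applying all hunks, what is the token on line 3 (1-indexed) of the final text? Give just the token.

Hunk 1: at line 3 remove [vclso] add [mhy,xyjco,mxqwf] -> 12 lines: fjxtw kdtxb akpt mhy xyjco mxqwf rbvxw zhe ngn gwwni ofis ebojr
Hunk 2: at line 6 remove [zhe,ngn] add [mfl,andp] -> 12 lines: fjxtw kdtxb akpt mhy xyjco mxqwf rbvxw mfl andp gwwni ofis ebojr
Hunk 3: at line 5 remove [rbvxw,mfl] add [gqxa] -> 11 lines: fjxtw kdtxb akpt mhy xyjco mxqwf gqxa andp gwwni ofis ebojr
Hunk 4: at line 3 remove [xyjco,mxqwf] add [yjno,kqh,hcd] -> 12 lines: fjxtw kdtxb akpt mhy yjno kqh hcd gqxa andp gwwni ofis ebojr
Hunk 5: at line 6 remove [gqxa,andp,gwwni] add [oghue,hoh,pbai] -> 12 lines: fjxtw kdtxb akpt mhy yjno kqh hcd oghue hoh pbai ofis ebojr
Hunk 6: at line 3 remove [mhy,yjno,kqh] add [rkq,rry] -> 11 lines: fjxtw kdtxb akpt rkq rry hcd oghue hoh pbai ofis ebojr
Hunk 7: at line 6 remove [oghue] add [fff,nnpsu,xttz] -> 13 lines: fjxtw kdtxb akpt rkq rry hcd fff nnpsu xttz hoh pbai ofis ebojr
Final line 3: akpt

Answer: akpt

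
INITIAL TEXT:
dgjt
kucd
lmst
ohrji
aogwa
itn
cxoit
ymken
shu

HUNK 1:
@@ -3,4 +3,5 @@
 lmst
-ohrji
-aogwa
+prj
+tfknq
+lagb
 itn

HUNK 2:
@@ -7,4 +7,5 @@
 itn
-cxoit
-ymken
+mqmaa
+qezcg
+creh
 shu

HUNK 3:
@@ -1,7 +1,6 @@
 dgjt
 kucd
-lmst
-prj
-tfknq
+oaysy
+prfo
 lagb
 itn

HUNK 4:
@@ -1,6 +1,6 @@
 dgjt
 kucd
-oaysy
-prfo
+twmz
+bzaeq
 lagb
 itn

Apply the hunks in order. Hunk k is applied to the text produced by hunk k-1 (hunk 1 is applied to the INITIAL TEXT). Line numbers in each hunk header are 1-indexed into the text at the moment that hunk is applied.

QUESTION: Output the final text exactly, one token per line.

Hunk 1: at line 3 remove [ohrji,aogwa] add [prj,tfknq,lagb] -> 10 lines: dgjt kucd lmst prj tfknq lagb itn cxoit ymken shu
Hunk 2: at line 7 remove [cxoit,ymken] add [mqmaa,qezcg,creh] -> 11 lines: dgjt kucd lmst prj tfknq lagb itn mqmaa qezcg creh shu
Hunk 3: at line 1 remove [lmst,prj,tfknq] add [oaysy,prfo] -> 10 lines: dgjt kucd oaysy prfo lagb itn mqmaa qezcg creh shu
Hunk 4: at line 1 remove [oaysy,prfo] add [twmz,bzaeq] -> 10 lines: dgjt kucd twmz bzaeq lagb itn mqmaa qezcg creh shu

Answer: dgjt
kucd
twmz
bzaeq
lagb
itn
mqmaa
qezcg
creh
shu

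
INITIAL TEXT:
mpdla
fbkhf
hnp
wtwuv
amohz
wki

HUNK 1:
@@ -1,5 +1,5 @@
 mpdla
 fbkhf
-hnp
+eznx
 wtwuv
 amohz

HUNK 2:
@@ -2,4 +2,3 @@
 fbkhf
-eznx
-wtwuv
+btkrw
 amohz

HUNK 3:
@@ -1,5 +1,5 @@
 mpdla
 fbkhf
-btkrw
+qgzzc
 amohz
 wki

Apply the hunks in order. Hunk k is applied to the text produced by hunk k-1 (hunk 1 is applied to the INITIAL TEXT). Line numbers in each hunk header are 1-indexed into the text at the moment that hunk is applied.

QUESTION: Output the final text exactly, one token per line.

Hunk 1: at line 1 remove [hnp] add [eznx] -> 6 lines: mpdla fbkhf eznx wtwuv amohz wki
Hunk 2: at line 2 remove [eznx,wtwuv] add [btkrw] -> 5 lines: mpdla fbkhf btkrw amohz wki
Hunk 3: at line 1 remove [btkrw] add [qgzzc] -> 5 lines: mpdla fbkhf qgzzc amohz wki

Answer: mpdla
fbkhf
qgzzc
amohz
wki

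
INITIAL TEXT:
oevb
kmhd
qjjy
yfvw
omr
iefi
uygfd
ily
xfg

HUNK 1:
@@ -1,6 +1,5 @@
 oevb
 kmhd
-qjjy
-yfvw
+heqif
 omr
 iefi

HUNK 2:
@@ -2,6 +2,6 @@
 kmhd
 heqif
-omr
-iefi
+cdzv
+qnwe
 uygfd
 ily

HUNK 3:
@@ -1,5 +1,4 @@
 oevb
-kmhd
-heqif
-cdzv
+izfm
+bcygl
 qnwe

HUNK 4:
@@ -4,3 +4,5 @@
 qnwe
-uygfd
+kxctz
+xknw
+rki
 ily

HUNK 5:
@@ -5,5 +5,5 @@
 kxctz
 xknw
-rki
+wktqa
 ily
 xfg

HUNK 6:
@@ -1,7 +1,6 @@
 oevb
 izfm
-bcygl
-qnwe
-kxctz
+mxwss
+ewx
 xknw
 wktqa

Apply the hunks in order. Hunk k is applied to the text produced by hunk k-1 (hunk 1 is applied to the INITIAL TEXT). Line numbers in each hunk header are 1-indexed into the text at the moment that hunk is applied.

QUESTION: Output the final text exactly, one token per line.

Hunk 1: at line 1 remove [qjjy,yfvw] add [heqif] -> 8 lines: oevb kmhd heqif omr iefi uygfd ily xfg
Hunk 2: at line 2 remove [omr,iefi] add [cdzv,qnwe] -> 8 lines: oevb kmhd heqif cdzv qnwe uygfd ily xfg
Hunk 3: at line 1 remove [kmhd,heqif,cdzv] add [izfm,bcygl] -> 7 lines: oevb izfm bcygl qnwe uygfd ily xfg
Hunk 4: at line 4 remove [uygfd] add [kxctz,xknw,rki] -> 9 lines: oevb izfm bcygl qnwe kxctz xknw rki ily xfg
Hunk 5: at line 5 remove [rki] add [wktqa] -> 9 lines: oevb izfm bcygl qnwe kxctz xknw wktqa ily xfg
Hunk 6: at line 1 remove [bcygl,qnwe,kxctz] add [mxwss,ewx] -> 8 lines: oevb izfm mxwss ewx xknw wktqa ily xfg

Answer: oevb
izfm
mxwss
ewx
xknw
wktqa
ily
xfg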